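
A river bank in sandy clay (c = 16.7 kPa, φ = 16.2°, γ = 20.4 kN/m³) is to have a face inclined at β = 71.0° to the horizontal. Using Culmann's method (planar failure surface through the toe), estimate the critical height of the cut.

Culmann's analysis gives the critical failure plane at α_cr = (β + φ)/2 = (71.0 + 16.2)/2 = 43.6°, and the critical height
H_c = (4c/γ) · sinβ cosφ / [1 − cos(β − φ)]
    = (4·16.7/20.4) · sin71.0°·cos16.2° / [1 − cos(54.8°)]
    = 3.275 · 0.9455·0.9603 / [1 − 0.5764]
    = 3.275 · 0.9080 / 0.4236
    = 7.02 m

H_c = 7.02 m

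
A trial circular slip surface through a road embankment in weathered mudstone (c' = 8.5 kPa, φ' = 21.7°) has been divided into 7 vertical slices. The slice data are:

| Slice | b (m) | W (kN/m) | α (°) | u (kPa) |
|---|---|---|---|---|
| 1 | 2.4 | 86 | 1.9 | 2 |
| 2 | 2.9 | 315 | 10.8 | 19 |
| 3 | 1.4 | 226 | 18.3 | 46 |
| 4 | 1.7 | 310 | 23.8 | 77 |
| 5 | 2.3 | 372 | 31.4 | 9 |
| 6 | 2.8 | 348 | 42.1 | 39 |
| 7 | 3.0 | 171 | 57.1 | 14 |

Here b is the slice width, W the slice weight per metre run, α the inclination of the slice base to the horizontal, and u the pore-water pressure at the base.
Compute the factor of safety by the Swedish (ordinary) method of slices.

FS = 0.71

Ordinary method of slices: FS = Σ[c'·Δl_i + (W_i cosα_i − u_i·Δl_i)·tanφ'] / Σ W_i sinα_i, with Δl_i = b_i / cosα_i.
Slice 1: Δl = 2.4/cos1.9° = 2.401 m; N'_1 = 86·cos1.9° − 2·2.401 = 81.2; c'Δl = 20.41; W sinα = 2.9
Slice 2: Δl = 2.9/cos10.8° = 2.952 m; N'_2 = 315·cos10.8° − 19·2.952 = 253.3; c'Δl = 25.09; W sinα = 59.0
Slice 3: Δl = 1.4/cos18.3° = 1.475 m; N'_3 = 226·cos18.3° − 46·1.475 = 146.7; c'Δl = 12.53; W sinα = 71.0
Slice 4: Δl = 1.7/cos23.8° = 1.858 m; N'_4 = 310·cos23.8° − 77·1.858 = 140.6; c'Δl = 15.79; W sinα = 125.1
Slice 5: Δl = 2.3/cos31.4° = 2.695 m; N'_5 = 372·cos31.4° − 9·2.695 = 293.3; c'Δl = 22.90; W sinα = 193.8
Slice 6: Δl = 2.8/cos42.1° = 3.774 m; N'_6 = 348·cos42.1° − 39·3.774 = 111.0; c'Δl = 32.08; W sinα = 233.3
Slice 7: Δl = 3.0/cos57.1° = 5.523 m; N'_7 = 171·cos57.1° − 14·5.523 = 15.6; c'Δl = 46.95; W sinα = 143.6
Σc'Δl = 175.8 kN/m; ΣN' = 1041.6 kN/m; ΣW sinα = 828.6 kN/m
Resisting = 175.8 + 1041.6·tan21.7° = 175.8 + 414.5 = 590.3 kN/m
FS = 590.3 / 828.6 = 0.712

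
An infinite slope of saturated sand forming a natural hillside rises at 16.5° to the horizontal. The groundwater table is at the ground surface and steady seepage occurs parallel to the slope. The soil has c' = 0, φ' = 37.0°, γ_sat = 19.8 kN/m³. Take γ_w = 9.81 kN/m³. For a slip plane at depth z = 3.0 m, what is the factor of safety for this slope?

With seepage parallel to the slope and the water table at the surface, the effective normal stress on the slip plane uses the buoyant unit weight γ' = γ_sat − γ_w while the driving shear stress uses γ_sat:
FS = [c' + γ' z cos²β tanφ'] / [γ_sat z sinβ cosβ]
(For c' = 0 this reduces to FS = (γ'/γ_sat)·tanφ'/tanβ.)
γ' = 19.8 − 9.81 = 9.99 kN/m³
Numerator = 0.0 + 9.99·3.0·cos²16.5°·tan37.0° = 0.0 + 9.99·3.0·0.9193·0.7536 = 20.762 kPa
Denominator = 19.8·3.0·sin16.5°·cos16.5° = 19.8·3.0·0.2840·0.9588 = 16.176 kPa
FS = 20.762 / 16.176 = 1.284

FS = 1.28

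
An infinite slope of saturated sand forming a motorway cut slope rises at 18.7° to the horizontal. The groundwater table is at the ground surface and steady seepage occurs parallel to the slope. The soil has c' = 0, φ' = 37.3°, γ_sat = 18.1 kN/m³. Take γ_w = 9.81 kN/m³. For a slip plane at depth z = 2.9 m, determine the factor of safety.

With seepage parallel to the slope and the water table at the surface, the effective normal stress on the slip plane uses the buoyant unit weight γ' = γ_sat − γ_w while the driving shear stress uses γ_sat:
FS = [c' + γ' z cos²β tanφ'] / [γ_sat z sinβ cosβ]
(For c' = 0 this reduces to FS = (γ'/γ_sat)·tanφ'/tanβ.)
γ' = 18.1 − 9.81 = 8.29 kN/m³
Numerator = 0.0 + 8.29·2.9·cos²18.7°·tan37.3° = 0.0 + 8.29·2.9·0.8972·0.7618 = 16.432 kPa
Denominator = 18.1·2.9·sin18.7°·cos18.7° = 18.1·2.9·0.3206·0.9472 = 15.941 kPa
FS = 16.432 / 15.941 = 1.031

FS = 1.03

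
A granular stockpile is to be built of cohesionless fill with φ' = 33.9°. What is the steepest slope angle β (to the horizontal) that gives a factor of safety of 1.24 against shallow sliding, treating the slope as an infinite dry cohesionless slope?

β = 28.5°

For an infinite dry cohesionless slope FS = tanφ'/tanβ, so tanβ = tanφ' / FS.
tanβ = tan33.9° / 1.24 = 0.6720 / 1.24 = 0.5419
β = arctan(0.5419) = 28.45°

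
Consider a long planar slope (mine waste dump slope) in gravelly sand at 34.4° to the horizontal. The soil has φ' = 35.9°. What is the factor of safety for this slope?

FS = 1.06

For a dry cohesionless infinite slope the factor of safety is FS = tanφ' / tanβ.
FS = tan35.9° / tan34.4° = 0.7239 / 0.6847 = 1.057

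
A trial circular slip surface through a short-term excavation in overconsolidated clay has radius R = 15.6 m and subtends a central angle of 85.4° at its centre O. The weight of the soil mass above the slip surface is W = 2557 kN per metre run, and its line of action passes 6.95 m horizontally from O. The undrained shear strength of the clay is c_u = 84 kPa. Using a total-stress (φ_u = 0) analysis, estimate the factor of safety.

Taking moments about the centre O, the resisting moment is provided by the undrained shear strength acting along the arc:
Arc length L_a = R·θ = 15.6·(85.4°·π/180) = 15.6·1.4905 = 23.25 m
M_R = c_u·L_a·R = 84·23.25·15.6 = 30469.4 kN·m/m
M_D = W·d = 2557·6.95 = 17771.2 kN·m/m
FS = M_R / M_D = 30469.4 / 17771.2 = 1.715

FS = 1.71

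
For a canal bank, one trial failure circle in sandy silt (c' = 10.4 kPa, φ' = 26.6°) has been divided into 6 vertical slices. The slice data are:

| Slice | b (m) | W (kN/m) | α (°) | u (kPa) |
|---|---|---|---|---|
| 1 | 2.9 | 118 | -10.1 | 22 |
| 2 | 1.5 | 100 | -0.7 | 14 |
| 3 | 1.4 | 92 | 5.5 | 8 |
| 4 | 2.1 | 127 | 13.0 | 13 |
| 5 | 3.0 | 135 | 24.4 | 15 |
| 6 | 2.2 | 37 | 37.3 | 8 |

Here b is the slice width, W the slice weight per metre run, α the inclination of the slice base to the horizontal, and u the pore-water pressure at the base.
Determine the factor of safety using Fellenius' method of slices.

Ordinary method of slices: FS = Σ[c'·Δl_i + (W_i cosα_i − u_i·Δl_i)·tanφ'] / Σ W_i sinα_i, with Δl_i = b_i / cosα_i.
Slice 1: Δl = 2.9/cos(-10.1°) = 2.946 m; N'_1 = 118·cos(-10.1°) − 22·2.946 = 51.4; c'Δl = 30.63; W sinα = -20.7
Slice 2: Δl = 1.5/cos(-0.7°) = 1.500 m; N'_2 = 100·cos(-0.7°) − 14·1.500 = 79.0; c'Δl = 15.60; W sinα = -1.2
Slice 3: Δl = 1.4/cos5.5° = 1.406 m; N'_3 = 92·cos5.5° − 8·1.406 = 80.3; c'Δl = 14.63; W sinα = 8.8
Slice 4: Δl = 2.1/cos13.0° = 2.155 m; N'_4 = 127·cos13.0° − 13·2.155 = 95.7; c'Δl = 22.41; W sinα = 28.6
Slice 5: Δl = 3.0/cos24.4° = 3.294 m; N'_5 = 135·cos24.4° − 15·3.294 = 73.5; c'Δl = 34.26; W sinα = 55.8
Slice 6: Δl = 2.2/cos37.3° = 2.766 m; N'_6 = 37·cos37.3° − 8·2.766 = 7.3; c'Δl = 28.76; W sinα = 22.4
Σc'Δl = 146.3 kN/m; ΣN' = 387.2 kN/m; ΣW sinα = 93.7 kN/m
Resisting = 146.3 + 387.2·tan26.6° = 146.3 + 193.9 = 340.2 kN/m
FS = 340.2 / 93.7 = 3.632

FS = 3.63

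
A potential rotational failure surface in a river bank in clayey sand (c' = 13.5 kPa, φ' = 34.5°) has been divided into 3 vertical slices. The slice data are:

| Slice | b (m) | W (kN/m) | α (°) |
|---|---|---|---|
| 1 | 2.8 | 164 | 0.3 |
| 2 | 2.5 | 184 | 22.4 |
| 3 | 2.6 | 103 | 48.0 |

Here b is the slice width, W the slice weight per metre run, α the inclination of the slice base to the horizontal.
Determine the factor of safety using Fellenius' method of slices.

Ordinary method of slices: FS = Σ[c'·Δl_i + (W_i cosα_i)·tanφ'] / Σ W_i sinα_i, with Δl_i = b_i / cosα_i.
Slice 1: Δl = 2.8/cos0.3° = 2.800 m; N'_1 = 164·cos0.3° = 164.0; c'Δl = 37.80; W sinα = 0.9
Slice 2: Δl = 2.5/cos22.4° = 2.704 m; N'_2 = 184·cos22.4° = 170.1; c'Δl = 36.50; W sinα = 70.1
Slice 3: Δl = 2.6/cos48.0° = 3.886 m; N'_3 = 103·cos48.0° = 68.9; c'Δl = 52.46; W sinα = 76.5
Σc'Δl = 126.8 kN/m; ΣN' = 403.0 kN/m; ΣW sinα = 147.5 kN/m
Resisting = 126.8 + 403.0·tan34.5° = 126.8 + 277.0 = 403.8 kN/m
FS = 403.8 / 147.5 = 2.737

FS = 2.74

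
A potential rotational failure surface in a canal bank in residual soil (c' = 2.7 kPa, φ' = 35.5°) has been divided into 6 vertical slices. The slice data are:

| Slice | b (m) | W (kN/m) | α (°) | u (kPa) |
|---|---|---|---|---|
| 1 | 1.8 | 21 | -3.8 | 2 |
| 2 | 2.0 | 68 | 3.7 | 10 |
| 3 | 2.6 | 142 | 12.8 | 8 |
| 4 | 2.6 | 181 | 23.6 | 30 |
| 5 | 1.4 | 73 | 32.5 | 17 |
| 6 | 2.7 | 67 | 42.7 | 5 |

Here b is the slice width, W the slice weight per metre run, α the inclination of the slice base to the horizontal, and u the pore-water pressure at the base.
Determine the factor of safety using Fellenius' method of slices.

Ordinary method of slices: FS = Σ[c'·Δl_i + (W_i cosα_i − u_i·Δl_i)·tanφ'] / Σ W_i sinα_i, with Δl_i = b_i / cosα_i.
Slice 1: Δl = 1.8/cos(-3.8°) = 1.804 m; N'_1 = 21·cos(-3.8°) − 2·1.804 = 17.3; c'Δl = 4.87; W sinα = -1.4
Slice 2: Δl = 2.0/cos3.7° = 2.004 m; N'_2 = 68·cos3.7° − 10·2.004 = 47.8; c'Δl = 5.41; W sinα = 4.4
Slice 3: Δl = 2.6/cos12.8° = 2.666 m; N'_3 = 142·cos12.8° − 8·2.666 = 117.1; c'Δl = 7.20; W sinα = 31.5
Slice 4: Δl = 2.6/cos23.6° = 2.837 m; N'_4 = 181·cos23.6° − 30·2.837 = 80.7; c'Δl = 7.66; W sinα = 72.5
Slice 5: Δl = 1.4/cos32.5° = 1.660 m; N'_5 = 73·cos32.5° − 17·1.660 = 33.3; c'Δl = 4.48; W sinα = 39.2
Slice 6: Δl = 2.7/cos42.7° = 3.674 m; N'_6 = 67·cos42.7° − 5·3.674 = 30.9; c'Δl = 9.92; W sinα = 45.4
Σc'Δl = 39.5 kN/m; ΣN' = 327.3 kN/m; ΣW sinα = 191.6 kN/m
Resisting = 39.5 + 327.3·tan35.5° = 39.5 + 233.4 = 273.0 kN/m
FS = 273.0 / 191.6 = 1.425

FS = 1.42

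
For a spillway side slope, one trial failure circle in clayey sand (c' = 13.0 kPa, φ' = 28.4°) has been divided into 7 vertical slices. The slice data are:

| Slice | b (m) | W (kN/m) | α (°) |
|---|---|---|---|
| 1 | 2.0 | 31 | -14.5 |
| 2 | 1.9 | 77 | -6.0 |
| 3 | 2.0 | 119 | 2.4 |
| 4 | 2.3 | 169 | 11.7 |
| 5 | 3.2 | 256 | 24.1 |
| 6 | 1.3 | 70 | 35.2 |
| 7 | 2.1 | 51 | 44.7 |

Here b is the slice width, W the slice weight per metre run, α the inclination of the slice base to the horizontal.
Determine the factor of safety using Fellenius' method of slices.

Ordinary method of slices: FS = Σ[c'·Δl_i + (W_i cosα_i)·tanφ'] / Σ W_i sinα_i, with Δl_i = b_i / cosα_i.
Slice 1: Δl = 2.0/cos(-14.5°) = 2.066 m; N'_1 = 31·cos(-14.5°) = 30.0; c'Δl = 26.86; W sinα = -7.8
Slice 2: Δl = 1.9/cos(-6.0°) = 1.910 m; N'_2 = 77·cos(-6.0°) = 76.6; c'Δl = 24.84; W sinα = -8.0
Slice 3: Δl = 2.0/cos2.4° = 2.002 m; N'_3 = 119·cos2.4° = 118.9; c'Δl = 26.02; W sinα = 5.0
Slice 4: Δl = 2.3/cos11.7° = 2.349 m; N'_4 = 169·cos11.7° = 165.5; c'Δl = 30.53; W sinα = 34.3
Slice 5: Δl = 3.2/cos24.1° = 3.506 m; N'_5 = 256·cos24.1° = 233.7; c'Δl = 45.57; W sinα = 104.5
Slice 6: Δl = 1.3/cos35.2° = 1.591 m; N'_6 = 70·cos35.2° = 57.2; c'Δl = 20.68; W sinα = 40.4
Slice 7: Δl = 2.1/cos44.7° = 2.954 m; N'_7 = 51·cos44.7° = 36.3; c'Δl = 38.41; W sinα = 35.9
Σc'Δl = 212.9 kN/m; ΣN' = 718.1 kN/m; ΣW sinα = 204.2 kN/m
Resisting = 212.9 + 718.1·tan28.4° = 212.9 + 388.3 = 601.2 kN/m
FS = 601.2 / 204.2 = 2.944

FS = 2.94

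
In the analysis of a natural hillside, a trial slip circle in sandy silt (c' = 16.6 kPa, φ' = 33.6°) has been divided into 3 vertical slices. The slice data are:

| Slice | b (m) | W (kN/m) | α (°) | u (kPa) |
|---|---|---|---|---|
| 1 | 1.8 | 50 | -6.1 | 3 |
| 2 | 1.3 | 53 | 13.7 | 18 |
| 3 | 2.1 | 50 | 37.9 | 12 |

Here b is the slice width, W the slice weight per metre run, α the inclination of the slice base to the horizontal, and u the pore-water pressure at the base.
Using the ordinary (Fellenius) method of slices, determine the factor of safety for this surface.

Ordinary method of slices: FS = Σ[c'·Δl_i + (W_i cosα_i − u_i·Δl_i)·tanφ'] / Σ W_i sinα_i, with Δl_i = b_i / cosα_i.
Slice 1: Δl = 1.8/cos(-6.1°) = 1.810 m; N'_1 = 50·cos(-6.1°) − 3·1.810 = 44.3; c'Δl = 30.05; W sinα = -5.3
Slice 2: Δl = 1.3/cos13.7° = 1.338 m; N'_2 = 53·cos13.7° − 18·1.338 = 27.4; c'Δl = 22.21; W sinα = 12.6
Slice 3: Δl = 2.1/cos37.9° = 2.661 m; N'_3 = 50·cos37.9° − 12·2.661 = 7.5; c'Δl = 44.18; W sinα = 30.7
Σc'Δl = 96.4 kN/m; ΣN' = 79.2 kN/m; ΣW sinα = 38.0 kN/m
Resisting = 96.4 + 79.2·tan33.6° = 96.4 + 52.6 = 149.1 kN/m
FS = 149.1 / 38.0 = 3.928

FS = 3.93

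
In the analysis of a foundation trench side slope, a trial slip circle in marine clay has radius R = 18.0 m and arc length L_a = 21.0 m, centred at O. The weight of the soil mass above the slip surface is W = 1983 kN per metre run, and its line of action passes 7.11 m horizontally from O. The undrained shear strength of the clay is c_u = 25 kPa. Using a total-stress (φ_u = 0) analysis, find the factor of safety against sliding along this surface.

Taking moments about the centre O, the resisting moment is provided by the undrained shear strength acting along the arc:
M_R = c_u·L_a·R = 25·21.00·18.0 = 9450.0 kN·m/m
M_D = W·d = 1983·7.11 = 14099.1 kN·m/m
FS = M_R / M_D = 9450.0 / 14099.1 = 0.670

FS = 0.67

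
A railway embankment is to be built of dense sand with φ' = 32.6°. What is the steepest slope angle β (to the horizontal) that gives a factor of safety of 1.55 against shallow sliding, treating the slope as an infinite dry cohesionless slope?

For an infinite dry cohesionless slope FS = tanφ'/tanβ, so tanβ = tanφ' / FS.
tanβ = tan32.6° / 1.55 = 0.6395 / 1.55 = 0.4126
β = arctan(0.4126) = 22.42°

β = 22.4°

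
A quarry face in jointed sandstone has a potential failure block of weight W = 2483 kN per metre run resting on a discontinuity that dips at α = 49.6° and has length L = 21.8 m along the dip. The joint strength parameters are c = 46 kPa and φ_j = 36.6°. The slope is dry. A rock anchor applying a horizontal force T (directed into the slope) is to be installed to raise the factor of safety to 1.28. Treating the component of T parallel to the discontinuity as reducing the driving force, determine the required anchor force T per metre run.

T = 159 kN/m

Resolving forces along and normal to the sliding plane, with the horizontal anchor force T adding T·sinα to the effective normal force and T·cosα acting up the plane against the driving force:
FS = [cL + (W cosα + T sinα) tanφ_j] / [W sinα − T cosα]
Without the anchor: N' = 1609.3 kN/m, driving T_d = 1890.9 kN/m, resisting R = 46·21.8 + 1609.3·tan36.6° = 2198.0 kN/m, FS = 1.16.
Setting FS = 1.28 and solving for T:
1.28·(1890.9 − T cos49.6°) = 2198.0 + T sin49.6°·tan36.6°
T·(sin49.6°·tan36.6° + 1.28·cos49.6°) = 1.28·1890.9 − 2198.0
T·(0.7615·0.7427 + 1.28·0.6481) = 2420.4 − 2198.0 = 222.4
T·1.3952 = 222.4
T = 159.4 kN/m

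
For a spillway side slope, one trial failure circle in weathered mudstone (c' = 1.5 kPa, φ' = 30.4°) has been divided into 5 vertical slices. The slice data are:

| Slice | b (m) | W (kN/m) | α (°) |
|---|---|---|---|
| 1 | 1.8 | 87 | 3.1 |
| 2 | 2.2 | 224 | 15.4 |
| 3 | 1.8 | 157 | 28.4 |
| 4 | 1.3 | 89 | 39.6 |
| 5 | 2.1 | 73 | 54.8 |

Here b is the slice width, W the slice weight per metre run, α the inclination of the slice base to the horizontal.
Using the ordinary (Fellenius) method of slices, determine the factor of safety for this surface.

FS = 1.34

Ordinary method of slices: FS = Σ[c'·Δl_i + (W_i cosα_i)·tanφ'] / Σ W_i sinα_i, with Δl_i = b_i / cosα_i.
Slice 1: Δl = 1.8/cos3.1° = 1.803 m; N'_1 = 87·cos3.1° = 86.9; c'Δl = 2.70; W sinα = 4.7
Slice 2: Δl = 2.2/cos15.4° = 2.282 m; N'_2 = 224·cos15.4° = 216.0; c'Δl = 3.42; W sinα = 59.5
Slice 3: Δl = 1.8/cos28.4° = 2.046 m; N'_3 = 157·cos28.4° = 138.1; c'Δl = 3.07; W sinα = 74.7
Slice 4: Δl = 1.3/cos39.6° = 1.687 m; N'_4 = 89·cos39.6° = 68.6; c'Δl = 2.53; W sinα = 56.7
Slice 5: Δl = 2.1/cos54.8° = 3.643 m; N'_5 = 73·cos54.8° = 42.1; c'Δl = 5.46; W sinα = 59.7
Σc'Δl = 17.2 kN/m; ΣN' = 551.6 kN/m; ΣW sinα = 255.2 kN/m
Resisting = 17.2 + 551.6·tan30.4° = 17.2 + 323.6 = 340.8 kN/m
FS = 340.8 / 255.2 = 1.335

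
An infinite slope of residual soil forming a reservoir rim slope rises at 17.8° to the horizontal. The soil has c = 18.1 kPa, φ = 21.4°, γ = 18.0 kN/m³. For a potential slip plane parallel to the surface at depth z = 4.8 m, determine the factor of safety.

For an infinite slope with a slip plane parallel to the surface (no pore pressure): FS = [c + γz cos²β tanφ] / [γz sinβ cosβ].
γz = 18.0·4.8 = 86.40 kN/m²
Numerator = 18.1 + 86.40·cos²17.8°·tan21.4° = 18.1 + 86.40·0.9066·0.3919 = 48.796 kPa
Denominator = 86.40·sin17.8°·cos17.8° = 86.40·0.3057·0.9521 = 25.148 kPa
FS = 48.796 / 25.148 = 1.940

FS = 1.94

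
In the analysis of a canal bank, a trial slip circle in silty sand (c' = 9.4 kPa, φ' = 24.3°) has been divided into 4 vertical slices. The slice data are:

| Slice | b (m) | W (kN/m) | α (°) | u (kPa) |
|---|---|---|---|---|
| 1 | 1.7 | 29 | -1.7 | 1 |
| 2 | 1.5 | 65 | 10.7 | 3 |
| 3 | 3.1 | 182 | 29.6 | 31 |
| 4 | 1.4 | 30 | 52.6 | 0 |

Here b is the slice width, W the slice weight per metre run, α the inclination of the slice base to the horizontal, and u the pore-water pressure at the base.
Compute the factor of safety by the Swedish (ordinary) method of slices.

Ordinary method of slices: FS = Σ[c'·Δl_i + (W_i cosα_i − u_i·Δl_i)·tanφ'] / Σ W_i sinα_i, with Δl_i = b_i / cosα_i.
Slice 1: Δl = 1.7/cos(-1.7°) = 1.701 m; N'_1 = 29·cos(-1.7°) − 1·1.701 = 27.3; c'Δl = 15.99; W sinα = -0.9
Slice 2: Δl = 1.5/cos10.7° = 1.527 m; N'_2 = 65·cos10.7° − 3·1.527 = 59.3; c'Δl = 14.35; W sinα = 12.1
Slice 3: Δl = 3.1/cos29.6° = 3.565 m; N'_3 = 182·cos29.6° − 31·3.565 = 47.7; c'Δl = 33.51; W sinα = 89.9
Slice 4: Δl = 1.4/cos52.6° = 2.305 m; N'_4 = 30·cos52.6° − 0·2.305 = 18.2; c'Δl = 21.67; W sinα = 23.8
Σc'Δl = 85.5 kN/m; ΣN' = 152.5 kN/m; ΣW sinα = 124.9 kN/m
Resisting = 85.5 + 152.5·tan24.3° = 85.5 + 68.9 = 154.4 kN/m
FS = 154.4 / 124.9 = 1.236

FS = 1.24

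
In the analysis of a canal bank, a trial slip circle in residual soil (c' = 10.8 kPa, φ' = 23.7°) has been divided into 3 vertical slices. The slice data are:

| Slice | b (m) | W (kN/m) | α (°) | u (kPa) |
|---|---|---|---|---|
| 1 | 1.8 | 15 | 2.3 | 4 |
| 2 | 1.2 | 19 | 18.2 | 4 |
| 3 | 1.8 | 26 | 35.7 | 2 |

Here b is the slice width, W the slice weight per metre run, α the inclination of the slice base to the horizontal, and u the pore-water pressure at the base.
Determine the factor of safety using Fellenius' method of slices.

FS = 3.38

Ordinary method of slices: FS = Σ[c'·Δl_i + (W_i cosα_i − u_i·Δl_i)·tanφ'] / Σ W_i sinα_i, with Δl_i = b_i / cosα_i.
Slice 1: Δl = 1.8/cos2.3° = 1.801 m; N'_1 = 15·cos2.3° − 4·1.801 = 7.8; c'Δl = 19.46; W sinα = 0.6
Slice 2: Δl = 1.2/cos18.2° = 1.263 m; N'_2 = 19·cos18.2° − 4·1.263 = 13.0; c'Δl = 13.64; W sinα = 5.9
Slice 3: Δl = 1.8/cos35.7° = 2.217 m; N'_3 = 26·cos35.7° − 2·2.217 = 16.7; c'Δl = 23.94; W sinα = 15.2
Σc'Δl = 57.0 kN/m; ΣN' = 37.5 kN/m; ΣW sinα = 21.7 kN/m
Resisting = 57.0 + 37.5·tan23.7° = 57.0 + 16.4 = 73.5 kN/m
FS = 73.5 / 21.7 = 3.385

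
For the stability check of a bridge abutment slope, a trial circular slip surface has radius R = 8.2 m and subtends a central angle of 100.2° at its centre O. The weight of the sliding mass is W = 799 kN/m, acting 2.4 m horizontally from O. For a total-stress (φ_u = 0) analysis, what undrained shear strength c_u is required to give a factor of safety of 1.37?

FS = c_u·L_a·R / (W·d), so c_u = FS·W·d / (L_a·R).
Arc length L_a = R·θ = 8.2·(100.2°·π/180) = 8.2·1.7488 = 14.34 m
c_u = 1.37·799·2.4 / (14.34·8.2) = 2627.1 / 117.59 = 22.34 kPa

c_u = 22.3 kPa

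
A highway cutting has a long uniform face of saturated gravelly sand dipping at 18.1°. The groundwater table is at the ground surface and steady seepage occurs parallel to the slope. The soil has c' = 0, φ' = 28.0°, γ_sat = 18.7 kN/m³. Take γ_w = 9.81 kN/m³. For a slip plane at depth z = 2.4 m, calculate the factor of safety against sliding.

FS = 0.77

With seepage parallel to the slope and the water table at the surface, the effective normal stress on the slip plane uses the buoyant unit weight γ' = γ_sat − γ_w while the driving shear stress uses γ_sat:
FS = [c' + γ' z cos²β tanφ'] / [γ_sat z sinβ cosβ]
(For c' = 0 this reduces to FS = (γ'/γ_sat)·tanφ'/tanβ.)
γ' = 18.7 − 9.81 = 8.89 kN/m³
Numerator = 0.0 + 8.89·2.4·cos²18.1°·tan28.0° = 0.0 + 8.89·2.4·0.9035·0.5317 = 10.250 kPa
Denominator = 18.7·2.4·sin18.1°·cos18.1° = 18.7·2.4·0.3107·0.9505 = 13.253 kPa
FS = 10.250 / 13.253 = 0.773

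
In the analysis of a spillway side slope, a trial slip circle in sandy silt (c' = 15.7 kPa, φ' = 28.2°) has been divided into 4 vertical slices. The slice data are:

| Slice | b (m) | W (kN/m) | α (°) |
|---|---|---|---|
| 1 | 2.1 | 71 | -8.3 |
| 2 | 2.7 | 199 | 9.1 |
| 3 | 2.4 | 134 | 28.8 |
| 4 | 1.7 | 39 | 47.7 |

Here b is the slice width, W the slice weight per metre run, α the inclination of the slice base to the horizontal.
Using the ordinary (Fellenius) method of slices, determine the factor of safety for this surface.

Ordinary method of slices: FS = Σ[c'·Δl_i + (W_i cosα_i)·tanφ'] / Σ W_i sinα_i, with Δl_i = b_i / cosα_i.
Slice 1: Δl = 2.1/cos(-8.3°) = 2.122 m; N'_1 = 71·cos(-8.3°) = 70.3; c'Δl = 33.32; W sinα = -10.2
Slice 2: Δl = 2.7/cos9.1° = 2.734 m; N'_2 = 199·cos9.1° = 196.5; c'Δl = 42.93; W sinα = 31.5
Slice 3: Δl = 2.4/cos28.8° = 2.739 m; N'_3 = 134·cos28.8° = 117.4; c'Δl = 43.00; W sinα = 64.6
Slice 4: Δl = 1.7/cos47.7° = 2.526 m; N'_4 = 39·cos47.7° = 26.2; c'Δl = 39.66; W sinα = 28.8
Σc'Δl = 158.9 kN/m; ΣN' = 410.4 kN/m; ΣW sinα = 114.6 kN/m
Resisting = 158.9 + 410.4·tan28.2° = 158.9 + 220.1 = 379.0 kN/m
FS = 379.0 / 114.6 = 3.306

FS = 3.31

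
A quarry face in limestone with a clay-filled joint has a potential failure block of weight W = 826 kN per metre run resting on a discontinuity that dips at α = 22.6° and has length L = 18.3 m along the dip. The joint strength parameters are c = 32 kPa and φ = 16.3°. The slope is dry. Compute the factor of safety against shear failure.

Resolving the block weight along and normal to the plane and applying the Mohr–Coulomb strength on the joint:
N' = W cosα = 826·cos22.6° = 762.6 kN/m
Driving force T = W sinα = 826·sin22.6° = 317.4 kN/m
Resisting force R = c·L + N'·tanφ = 32·18.3 + 762.6·tan16.3° = 585.6 + 223.0 = 808.6 kN/m
FS = R / T = 808.6 / 317.4 = 2.547

FS = 2.55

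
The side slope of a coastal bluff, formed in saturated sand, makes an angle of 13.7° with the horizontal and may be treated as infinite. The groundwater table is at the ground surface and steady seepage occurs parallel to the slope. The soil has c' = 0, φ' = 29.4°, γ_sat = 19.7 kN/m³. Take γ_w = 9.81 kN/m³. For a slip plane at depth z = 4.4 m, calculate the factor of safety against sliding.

With seepage parallel to the slope and the water table at the surface, the effective normal stress on the slip plane uses the buoyant unit weight γ' = γ_sat − γ_w while the driving shear stress uses γ_sat:
FS = [c' + γ' z cos²β tanφ'] / [γ_sat z sinβ cosβ]
(For c' = 0 this reduces to FS = (γ'/γ_sat)·tanφ'/tanβ.)
γ' = 19.7 − 9.81 = 9.89 kN/m³
Numerator = 0.0 + 9.89·4.4·cos²13.7°·tan29.4° = 0.0 + 9.89·4.4·0.9439·0.5635 = 23.145 kPa
Denominator = 19.7·4.4·sin13.7°·cos13.7° = 19.7·4.4·0.2368·0.9715 = 19.945 kPa
FS = 23.145 / 19.945 = 1.160

FS = 1.16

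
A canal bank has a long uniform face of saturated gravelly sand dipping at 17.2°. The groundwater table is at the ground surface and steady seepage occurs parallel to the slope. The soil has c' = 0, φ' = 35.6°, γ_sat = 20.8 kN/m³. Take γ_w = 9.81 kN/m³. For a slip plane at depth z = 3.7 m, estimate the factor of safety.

With seepage parallel to the slope and the water table at the surface, the effective normal stress on the slip plane uses the buoyant unit weight γ' = γ_sat − γ_w while the driving shear stress uses γ_sat:
FS = [c' + γ' z cos²β tanφ'] / [γ_sat z sinβ cosβ]
(For c' = 0 this reduces to FS = (γ'/γ_sat)·tanφ'/tanβ.)
γ' = 20.8 − 9.81 = 10.99 kN/m³
Numerator = 0.0 + 10.99·3.7·cos²17.2°·tan35.6° = 0.0 + 10.99·3.7·0.9126·0.7159 = 26.566 kPa
Denominator = 20.8·3.7·sin17.2°·cos17.2° = 20.8·3.7·0.2957·0.9553 = 21.740 kPa
FS = 26.566 / 21.740 = 1.222

FS = 1.22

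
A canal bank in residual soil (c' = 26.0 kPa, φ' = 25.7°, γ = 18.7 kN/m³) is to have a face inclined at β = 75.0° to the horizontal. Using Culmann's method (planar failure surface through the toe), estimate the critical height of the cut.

Culmann's analysis gives the critical failure plane at α_cr = (β + φ')/2 = (75.0 + 25.7)/2 = 50.4°, and the critical height
H_c = (4c'/γ) · sinβ cosφ' / [1 − cos(β − φ')]
    = (4·26.0/18.7) · sin75.0°·cos25.7° / [1 − cos(49.3°)]
    = 5.561 · 0.9659·0.9011 / [1 − 0.6521]
    = 5.561 · 0.8704 / 0.3479
    = 13.91 m

H_c = 13.91 m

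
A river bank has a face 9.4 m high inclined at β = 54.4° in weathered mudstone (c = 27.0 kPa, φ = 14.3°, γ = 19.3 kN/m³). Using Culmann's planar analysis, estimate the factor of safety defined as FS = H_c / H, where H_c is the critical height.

FS = 2.00

H_c = (4c/γ) · sinβ cosφ / [1 − cos(β − φ)]
    = (4·27.0/19.3) · sin54.4°·cos14.3° / [1 − cos40.1°]
    = 5.596 · 0.7879 / 0.2351 = 18.76 m
FS = H_c / H = 18.76 / 9.4 = 1.995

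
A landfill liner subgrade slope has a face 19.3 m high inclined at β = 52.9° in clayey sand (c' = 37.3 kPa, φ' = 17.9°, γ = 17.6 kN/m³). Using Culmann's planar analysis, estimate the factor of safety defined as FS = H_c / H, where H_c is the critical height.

FS = 1.84

H_c = (4c'/γ) · sinβ cosφ' / [1 − cos(β − φ')]
    = (4·37.3/17.6) · sin52.9°·cos17.9° / [1 − cos35.0°]
    = 8.477 · 0.7590 / 0.1808 = 35.58 m
FS = H_c / H = 35.58 / 19.3 = 1.843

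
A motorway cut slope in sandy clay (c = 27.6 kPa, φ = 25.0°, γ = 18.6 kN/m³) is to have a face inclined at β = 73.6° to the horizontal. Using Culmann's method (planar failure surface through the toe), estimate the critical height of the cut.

H_c = 15.24 m

Culmann's analysis gives the critical failure plane at α_cr = (β + φ)/2 = (73.6 + 25.0)/2 = 49.3°, and the critical height
H_c = (4c/γ) · sinβ cosφ / [1 − cos(β − φ)]
    = (4·27.6/18.6) · sin73.6°·cos25.0° / [1 − cos(48.6°)]
    = 5.935 · 0.9593·0.9063 / [1 − 0.6613]
    = 5.935 · 0.8694 / 0.3387
    = 15.24 m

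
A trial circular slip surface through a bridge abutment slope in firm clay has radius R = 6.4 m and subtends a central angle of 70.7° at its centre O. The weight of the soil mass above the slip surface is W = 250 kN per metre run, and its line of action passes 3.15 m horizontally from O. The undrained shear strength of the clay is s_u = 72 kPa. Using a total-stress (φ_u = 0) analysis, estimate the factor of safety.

FS = 4.62

Taking moments about the centre O, the resisting moment is provided by the undrained shear strength acting along the arc:
Arc length L_a = R·θ = 6.4·(70.7°·π/180) = 6.4·1.2339 = 7.90 m
M_R = s_u·L_a·R = 72·7.90·6.4 = 3639.1 kN·m/m
M_D = W·d = 250·3.15 = 787.5 kN·m/m
FS = M_R / M_D = 3639.1 / 787.5 = 4.621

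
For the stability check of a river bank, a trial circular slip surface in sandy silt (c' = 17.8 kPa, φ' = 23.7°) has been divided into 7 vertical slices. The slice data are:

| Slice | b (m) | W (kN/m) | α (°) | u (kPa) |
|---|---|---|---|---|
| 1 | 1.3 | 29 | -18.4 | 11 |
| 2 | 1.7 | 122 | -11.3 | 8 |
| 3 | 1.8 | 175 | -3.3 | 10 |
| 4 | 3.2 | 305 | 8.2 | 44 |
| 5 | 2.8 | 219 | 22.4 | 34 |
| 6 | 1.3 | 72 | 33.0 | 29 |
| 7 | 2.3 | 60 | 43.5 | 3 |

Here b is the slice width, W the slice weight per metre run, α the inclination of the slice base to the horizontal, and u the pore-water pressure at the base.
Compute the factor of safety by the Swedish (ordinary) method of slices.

FS = 3.28

Ordinary method of slices: FS = Σ[c'·Δl_i + (W_i cosα_i − u_i·Δl_i)·tanφ'] / Σ W_i sinα_i, with Δl_i = b_i / cosα_i.
Slice 1: Δl = 1.3/cos(-18.4°) = 1.370 m; N'_1 = 29·cos(-18.4°) − 11·1.370 = 12.4; c'Δl = 24.39; W sinα = -9.2
Slice 2: Δl = 1.7/cos(-11.3°) = 1.734 m; N'_2 = 122·cos(-11.3°) − 8·1.734 = 105.8; c'Δl = 30.86; W sinα = -23.9
Slice 3: Δl = 1.8/cos(-3.3°) = 1.803 m; N'_3 = 175·cos(-3.3°) − 10·1.803 = 156.7; c'Δl = 32.09; W sinα = -10.1
Slice 4: Δl = 3.2/cos8.2° = 3.233 m; N'_4 = 305·cos8.2° − 44·3.233 = 159.6; c'Δl = 57.55; W sinα = 43.5
Slice 5: Δl = 2.8/cos22.4° = 3.029 m; N'_5 = 219·cos22.4° − 34·3.029 = 99.5; c'Δl = 53.91; W sinα = 83.5
Slice 6: Δl = 1.3/cos33.0° = 1.550 m; N'_6 = 72·cos33.0° − 29·1.550 = 15.4; c'Δl = 27.59; W sinα = 39.2
Slice 7: Δl = 2.3/cos43.5° = 3.171 m; N'_7 = 60·cos43.5° − 3·3.171 = 34.0; c'Δl = 56.44; W sinα = 41.3
Σc'Δl = 282.8 kN/m; ΣN' = 583.5 kN/m; ΣW sinα = 164.3 kN/m
Resisting = 282.8 + 583.5·tan23.7° = 282.8 + 256.1 = 539.0 kN/m
FS = 539.0 / 164.3 = 3.280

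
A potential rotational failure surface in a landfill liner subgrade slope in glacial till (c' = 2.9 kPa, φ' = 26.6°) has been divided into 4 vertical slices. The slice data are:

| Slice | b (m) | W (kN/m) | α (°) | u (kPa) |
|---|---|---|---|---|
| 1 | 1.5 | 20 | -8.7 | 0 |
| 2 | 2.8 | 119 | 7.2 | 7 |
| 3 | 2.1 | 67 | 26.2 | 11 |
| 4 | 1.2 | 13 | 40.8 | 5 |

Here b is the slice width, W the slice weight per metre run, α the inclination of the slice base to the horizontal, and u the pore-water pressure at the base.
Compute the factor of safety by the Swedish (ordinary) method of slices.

Ordinary method of slices: FS = Σ[c'·Δl_i + (W_i cosα_i − u_i·Δl_i)·tanφ'] / Σ W_i sinα_i, with Δl_i = b_i / cosα_i.
Slice 1: Δl = 1.5/cos(-8.7°) = 1.517 m; N'_1 = 20·cos(-8.7°) − 0·1.517 = 19.8; c'Δl = 4.40; W sinα = -3.0
Slice 2: Δl = 2.8/cos7.2° = 2.822 m; N'_2 = 119·cos7.2° − 7·2.822 = 98.3; c'Δl = 8.18; W sinα = 14.9
Slice 3: Δl = 2.1/cos26.2° = 2.340 m; N'_3 = 67·cos26.2° − 11·2.340 = 34.4; c'Δl = 6.79; W sinα = 29.6
Slice 4: Δl = 1.2/cos40.8° = 1.585 m; N'_4 = 13·cos40.8° − 5·1.585 = 1.9; c'Δl = 4.60; W sinα = 8.5
Σc'Δl = 24.0 kN/m; ΣN' = 154.4 kN/m; ΣW sinα = 50.0 kN/m
Resisting = 24.0 + 154.4·tan26.6° = 24.0 + 77.3 = 101.3 kN/m
FS = 101.3 / 50.0 = 2.027

FS = 2.03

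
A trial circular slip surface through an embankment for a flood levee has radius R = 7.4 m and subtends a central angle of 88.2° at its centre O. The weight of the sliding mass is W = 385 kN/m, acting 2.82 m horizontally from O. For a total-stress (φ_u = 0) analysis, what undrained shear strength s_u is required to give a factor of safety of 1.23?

FS = s_u·L_a·R / (W·d), so s_u = FS·W·d / (L_a·R).
Arc length L_a = R·θ = 7.4·(88.2°·π/180) = 7.4·1.5394 = 11.39 m
s_u = 1.23·385·2.82 / (11.39·7.4) = 1335.4 / 84.30 = 15.84 kPa

s_u = 15.8 kPa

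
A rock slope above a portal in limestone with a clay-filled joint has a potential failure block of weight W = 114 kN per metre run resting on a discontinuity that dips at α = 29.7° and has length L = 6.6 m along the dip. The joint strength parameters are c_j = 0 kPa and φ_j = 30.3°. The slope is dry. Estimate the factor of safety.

FS = 1.02

Resolving the block weight along and normal to the plane and applying the Mohr–Coulomb strength on the joint:
N' = W cosα = 114·cos29.7° = 99.0 kN/m
Driving force T = W sinα = 114·sin29.7° = 56.5 kN/m
Resisting force R = c_j·L + N'·tanφ_j = 0·6.6 + 99.0·tan30.3° = 0.0 + 57.9 = 57.9 kN/m
FS = R / T = 57.9 / 56.5 = 1.024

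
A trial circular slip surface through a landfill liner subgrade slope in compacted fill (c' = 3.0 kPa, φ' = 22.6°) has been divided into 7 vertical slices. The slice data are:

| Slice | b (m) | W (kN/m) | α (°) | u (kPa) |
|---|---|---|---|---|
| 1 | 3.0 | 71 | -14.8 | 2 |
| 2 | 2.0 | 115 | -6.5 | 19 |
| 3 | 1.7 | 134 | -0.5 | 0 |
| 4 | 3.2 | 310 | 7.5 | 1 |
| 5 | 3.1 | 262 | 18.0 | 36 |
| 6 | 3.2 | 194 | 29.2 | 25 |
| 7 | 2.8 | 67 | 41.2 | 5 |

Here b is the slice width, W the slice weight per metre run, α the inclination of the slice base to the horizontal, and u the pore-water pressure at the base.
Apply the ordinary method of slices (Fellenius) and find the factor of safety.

FS = 1.77

Ordinary method of slices: FS = Σ[c'·Δl_i + (W_i cosα_i − u_i·Δl_i)·tanφ'] / Σ W_i sinα_i, with Δl_i = b_i / cosα_i.
Slice 1: Δl = 3.0/cos(-14.8°) = 3.103 m; N'_1 = 71·cos(-14.8°) − 2·3.103 = 62.4; c'Δl = 9.31; W sinα = -18.1
Slice 2: Δl = 2.0/cos(-6.5°) = 2.013 m; N'_2 = 115·cos(-6.5°) − 19·2.013 = 76.0; c'Δl = 6.04; W sinα = -13.0
Slice 3: Δl = 1.7/cos(-0.5°) = 1.700 m; N'_3 = 134·cos(-0.5°) − 0·1.700 = 134.0; c'Δl = 5.10; W sinα = -1.2
Slice 4: Δl = 3.2/cos7.5° = 3.228 m; N'_4 = 310·cos7.5° − 1·3.228 = 304.1; c'Δl = 9.68; W sinα = 40.5
Slice 5: Δl = 3.1/cos18.0° = 3.260 m; N'_5 = 262·cos18.0° − 36·3.260 = 131.8; c'Δl = 9.78; W sinα = 81.0
Slice 6: Δl = 3.2/cos29.2° = 3.666 m; N'_6 = 194·cos29.2° − 25·3.666 = 77.7; c'Δl = 11.00; W sinα = 94.6
Slice 7: Δl = 2.8/cos41.2° = 3.721 m; N'_7 = 67·cos41.2° − 5·3.721 = 31.8; c'Δl = 11.16; W sinα = 44.1
Σc'Δl = 62.1 kN/m; ΣN' = 817.9 kN/m; ΣW sinα = 227.9 kN/m
Resisting = 62.1 + 817.9·tan22.6° = 62.1 + 340.5 = 402.5 kN/m
FS = 402.5 / 227.9 = 1.766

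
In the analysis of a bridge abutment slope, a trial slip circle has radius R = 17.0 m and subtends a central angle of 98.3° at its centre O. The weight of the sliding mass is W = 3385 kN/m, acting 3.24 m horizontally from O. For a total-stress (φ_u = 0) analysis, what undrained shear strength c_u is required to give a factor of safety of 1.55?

FS = c_u·L_a·R / (W·d), so c_u = FS·W·d / (L_a·R).
Arc length L_a = R·θ = 17.0·(98.3°·π/180) = 17.0·1.7157 = 29.17 m
c_u = 1.55·3385·3.24 / (29.17·17.0) = 16999.5 / 495.83 = 34.29 kPa

c_u = 34.3 kPa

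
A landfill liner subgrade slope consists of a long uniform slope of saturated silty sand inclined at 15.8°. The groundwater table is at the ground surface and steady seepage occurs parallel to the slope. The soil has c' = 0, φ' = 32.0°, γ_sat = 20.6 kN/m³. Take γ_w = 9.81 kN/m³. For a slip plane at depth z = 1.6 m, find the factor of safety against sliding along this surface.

With seepage parallel to the slope and the water table at the surface, the effective normal stress on the slip plane uses the buoyant unit weight γ' = γ_sat − γ_w while the driving shear stress uses γ_sat:
FS = [c' + γ' z cos²β tanφ'] / [γ_sat z sinβ cosβ]
(For c' = 0 this reduces to FS = (γ'/γ_sat)·tanφ'/tanβ.)
γ' = 20.6 − 9.81 = 10.79 kN/m³
Numerator = 0.0 + 10.79·1.6·cos²15.8°·tan32.0° = 0.0 + 10.79·1.6·0.9259·0.6249 = 9.988 kPa
Denominator = 20.6·1.6·sin15.8°·cos15.8° = 20.6·1.6·0.2723·0.9622 = 8.635 kPa
FS = 9.988 / 8.635 = 1.157

FS = 1.16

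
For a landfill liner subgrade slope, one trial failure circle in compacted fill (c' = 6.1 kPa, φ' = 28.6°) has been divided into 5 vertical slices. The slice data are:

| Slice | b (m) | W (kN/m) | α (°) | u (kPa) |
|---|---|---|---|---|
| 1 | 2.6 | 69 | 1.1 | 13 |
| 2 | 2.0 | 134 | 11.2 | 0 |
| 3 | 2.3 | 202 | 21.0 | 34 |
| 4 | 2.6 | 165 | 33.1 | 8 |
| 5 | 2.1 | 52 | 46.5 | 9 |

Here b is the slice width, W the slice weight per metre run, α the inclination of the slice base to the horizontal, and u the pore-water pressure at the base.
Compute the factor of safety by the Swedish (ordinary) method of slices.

Ordinary method of slices: FS = Σ[c'·Δl_i + (W_i cosα_i − u_i·Δl_i)·tanφ'] / Σ W_i sinα_i, with Δl_i = b_i / cosα_i.
Slice 1: Δl = 2.6/cos1.1° = 2.600 m; N'_1 = 69·cos1.1° − 13·2.600 = 35.2; c'Δl = 15.86; W sinα = 1.3
Slice 2: Δl = 2.0/cos11.2° = 2.039 m; N'_2 = 134·cos11.2° − 0·2.039 = 131.4; c'Δl = 12.44; W sinα = 26.0
Slice 3: Δl = 2.3/cos21.0° = 2.464 m; N'_3 = 202·cos21.0° − 34·2.464 = 104.8; c'Δl = 15.03; W sinα = 72.4
Slice 4: Δl = 2.6/cos33.1° = 3.104 m; N'_4 = 165·cos33.1° − 8·3.104 = 113.4; c'Δl = 18.93; W sinα = 90.1
Slice 5: Δl = 2.1/cos46.5° = 3.051 m; N'_5 = 52·cos46.5° − 9·3.051 = 8.3; c'Δl = 18.61; W sinα = 37.7
Σc'Δl = 80.9 kN/m; ΣN' = 393.2 kN/m; ΣW sinα = 227.6 kN/m
Resisting = 80.9 + 393.2·tan28.6° = 80.9 + 214.4 = 295.2 kN/m
FS = 295.2 / 227.6 = 1.297

FS = 1.30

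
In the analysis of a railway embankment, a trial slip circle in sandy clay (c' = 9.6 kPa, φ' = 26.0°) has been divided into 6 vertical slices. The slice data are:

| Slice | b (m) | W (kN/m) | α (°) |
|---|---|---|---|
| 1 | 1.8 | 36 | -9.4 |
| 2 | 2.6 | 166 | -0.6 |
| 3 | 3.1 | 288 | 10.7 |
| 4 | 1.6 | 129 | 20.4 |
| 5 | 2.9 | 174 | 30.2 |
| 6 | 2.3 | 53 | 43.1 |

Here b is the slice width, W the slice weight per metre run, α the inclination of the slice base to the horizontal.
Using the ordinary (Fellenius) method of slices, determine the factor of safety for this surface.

Ordinary method of slices: FS = Σ[c'·Δl_i + (W_i cosα_i)·tanφ'] / Σ W_i sinα_i, with Δl_i = b_i / cosα_i.
Slice 1: Δl = 1.8/cos(-9.4°) = 1.824 m; N'_1 = 36·cos(-9.4°) = 35.5; c'Δl = 17.52; W sinα = -5.9
Slice 2: Δl = 2.6/cos(-0.6°) = 2.600 m; N'_2 = 166·cos(-0.6°) = 166.0; c'Δl = 24.96; W sinα = -1.7
Slice 3: Δl = 3.1/cos10.7° = 3.155 m; N'_3 = 288·cos10.7° = 283.0; c'Δl = 30.29; W sinα = 53.5
Slice 4: Δl = 1.6/cos20.4° = 1.707 m; N'_4 = 129·cos20.4° = 120.9; c'Δl = 16.39; W sinα = 45.0
Slice 5: Δl = 2.9/cos30.2° = 3.355 m; N'_5 = 174·cos30.2° = 150.4; c'Δl = 32.21; W sinα = 87.5
Slice 6: Δl = 2.3/cos43.1° = 3.150 m; N'_6 = 53·cos43.1° = 38.7; c'Δl = 30.24; W sinα = 36.2
Σc'Δl = 151.6 kN/m; ΣN' = 794.5 kN/m; ΣW sinα = 214.6 kN/m
Resisting = 151.6 + 794.5·tan26.0° = 151.6 + 387.5 = 539.1 kN/m
FS = 539.1 / 214.6 = 2.513

FS = 2.51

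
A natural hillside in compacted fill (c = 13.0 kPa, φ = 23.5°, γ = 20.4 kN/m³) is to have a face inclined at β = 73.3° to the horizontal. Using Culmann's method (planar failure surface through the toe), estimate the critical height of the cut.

H_c = 6.32 m

Culmann's analysis gives the critical failure plane at α_cr = (β + φ)/2 = (73.3 + 23.5)/2 = 48.4°, and the critical height
H_c = (4c/γ) · sinβ cosφ / [1 − cos(β − φ)]
    = (4·13.0/20.4) · sin73.3°·cos23.5° / [1 − cos(49.8°)]
    = 2.549 · 0.9578·0.9171 / [1 − 0.6455]
    = 2.549 · 0.8784 / 0.3545
    = 6.32 m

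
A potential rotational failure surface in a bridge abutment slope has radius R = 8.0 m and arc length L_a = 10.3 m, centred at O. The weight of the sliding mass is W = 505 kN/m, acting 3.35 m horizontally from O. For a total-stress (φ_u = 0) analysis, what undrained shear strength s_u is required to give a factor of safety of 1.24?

FS = s_u·L_a·R / (W·d), so s_u = FS·W·d / (L_a·R).
s_u = 1.24·505·3.35 / (10.30·8.0) = 2097.8 / 82.40 = 25.46 kPa

s_u = 25.5 kPa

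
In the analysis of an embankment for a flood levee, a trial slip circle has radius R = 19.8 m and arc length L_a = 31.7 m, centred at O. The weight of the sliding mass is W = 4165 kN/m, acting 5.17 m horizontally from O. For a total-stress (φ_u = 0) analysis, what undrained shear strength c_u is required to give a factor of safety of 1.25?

c_u = 42.9 kPa

FS = c_u·L_a·R / (W·d), so c_u = FS·W·d / (L_a·R).
c_u = 1.25·4165·5.17 / (31.70·19.8) = 26916.3 / 627.66 = 42.88 kPa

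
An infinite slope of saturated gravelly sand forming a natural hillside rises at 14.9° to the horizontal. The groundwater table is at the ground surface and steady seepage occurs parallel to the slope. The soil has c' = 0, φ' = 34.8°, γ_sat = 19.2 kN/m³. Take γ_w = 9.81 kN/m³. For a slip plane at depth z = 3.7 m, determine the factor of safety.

FS = 1.28

With seepage parallel to the slope and the water table at the surface, the effective normal stress on the slip plane uses the buoyant unit weight γ' = γ_sat − γ_w while the driving shear stress uses γ_sat:
FS = [c' + γ' z cos²β tanφ'] / [γ_sat z sinβ cosβ]
(For c' = 0 this reduces to FS = (γ'/γ_sat)·tanφ'/tanβ.)
γ' = 19.2 − 9.81 = 9.39 kN/m³
Numerator = 0.0 + 9.39·3.7·cos²14.9°·tan34.8° = 0.0 + 9.39·3.7·0.9339·0.6950 = 22.550 kPa
Denominator = 19.2·3.7·sin14.9°·cos14.9° = 19.2·3.7·0.2571·0.9664 = 17.653 kPa
FS = 22.550 / 17.653 = 1.277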